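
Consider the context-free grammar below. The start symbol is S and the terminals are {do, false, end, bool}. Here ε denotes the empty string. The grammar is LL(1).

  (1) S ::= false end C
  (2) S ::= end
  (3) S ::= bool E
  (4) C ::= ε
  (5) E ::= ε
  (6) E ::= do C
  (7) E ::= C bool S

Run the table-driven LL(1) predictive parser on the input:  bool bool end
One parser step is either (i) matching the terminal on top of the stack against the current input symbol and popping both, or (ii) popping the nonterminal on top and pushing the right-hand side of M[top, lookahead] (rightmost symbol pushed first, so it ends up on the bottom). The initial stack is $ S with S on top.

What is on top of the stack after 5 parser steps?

S

     Stack       Input            Action
  1  $ S         bool bool end $  expand S ::= bool E
  2  $ E bool    bool bool end $  match bool
  3  $ E         bool end $       expand E ::= C bool S
  4  $ S bool C  bool end $       expand C ::= ε
  5  $ S bool    bool end $       match bool
Stack after step 5: $ S (top = S).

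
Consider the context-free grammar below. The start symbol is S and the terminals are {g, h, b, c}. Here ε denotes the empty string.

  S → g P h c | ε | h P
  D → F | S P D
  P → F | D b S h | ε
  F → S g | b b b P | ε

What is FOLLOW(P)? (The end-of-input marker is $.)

{$, b, g, h}

FIRST(S): from S→g P h c we get {g}; from S→ε we get {ε}; from S→h P we get {h}. So FIRST(S) = {ε, g, h}.
FIRST(F): from F→S g we get {g, h}; from F→b b b P we get {b}; from F→ε we get {ε}. So FIRST(F) = {ε, b, g, h}.
FIRST(D): from D→F we get {ε, b, g, h}; from D→S P D we get {ε, b, g, h}. So FIRST(D) = {ε, b, g, h}.
FIRST(P): from P→F we get {ε, b, g, h}; from P→D b S h we get {b, g, h}; from P→ε we get {ε}. So FIRST(P) = {ε, b, g, h}.
FOLLOW(S) includes $ since S is the start symbol.
FOLLOW(D): in D→S P D, the suffix after D is empty (adds nothing new); in P→D b S h, D is followed by b S h with FIRST {b}. Thus FOLLOW(D) = {b}.
FOLLOW(S): in D→S P D, S is followed by P D with FIRST {ε, b, g, h}; in D→S P D, the suffix after S is nullable, so FOLLOW(S) ⊇ FOLLOW(D) = {b}; in P→D b S h, S is followed by h with FIRST {h}; in F→S g, S is followed by g with FIRST {g}. Thus FOLLOW(S) = {$, b, g, h}.
FOLLOW(P): in S→g P h c, P is followed by h c with FIRST {h}; in S→h P, the suffix after P is empty, so FOLLOW(P) ⊇ FOLLOW(S) = {$, b, g, h}; in D→S P D, P is followed by D with FIRST {ε, b, g, h}; in D→S P D, the suffix after P is nullable, so FOLLOW(P) ⊇ FOLLOW(D) = {b}; in F→b b b P, the suffix after P is empty, so FOLLOW(P) ⊇ FOLLOW(F) = {$, b, g, h}. Thus FOLLOW(P) = {$, b, g, h}.
FOLLOW(F): in D→F, the suffix after F is empty, so FOLLOW(F) ⊇ FOLLOW(D) = {b}; in P→F, the suffix after F is empty, so FOLLOW(F) ⊇ FOLLOW(P) = {$, b, g, h}. Thus FOLLOW(F) = {$, b, g, h}.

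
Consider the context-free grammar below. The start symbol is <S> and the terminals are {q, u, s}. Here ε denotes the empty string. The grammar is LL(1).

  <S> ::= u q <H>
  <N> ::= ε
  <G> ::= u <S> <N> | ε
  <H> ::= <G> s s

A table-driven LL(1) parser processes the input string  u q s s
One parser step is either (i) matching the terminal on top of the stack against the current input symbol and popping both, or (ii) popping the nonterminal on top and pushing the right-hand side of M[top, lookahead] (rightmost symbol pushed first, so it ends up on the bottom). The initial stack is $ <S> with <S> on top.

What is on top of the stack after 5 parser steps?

     Stack      Input      Action
  1  $ <S>      u q s s $  expand <S> ::= u q <H>
  2  $ <H> q u  u q s s $  match u
  3  $ <H> q    q s s $    match q
  4  $ <H>      s s $      expand <H> ::= <G> s s
  5  $ s s <G>  s s $      expand <G> ::= ε
Stack after step 5: $ s s (top = s).

s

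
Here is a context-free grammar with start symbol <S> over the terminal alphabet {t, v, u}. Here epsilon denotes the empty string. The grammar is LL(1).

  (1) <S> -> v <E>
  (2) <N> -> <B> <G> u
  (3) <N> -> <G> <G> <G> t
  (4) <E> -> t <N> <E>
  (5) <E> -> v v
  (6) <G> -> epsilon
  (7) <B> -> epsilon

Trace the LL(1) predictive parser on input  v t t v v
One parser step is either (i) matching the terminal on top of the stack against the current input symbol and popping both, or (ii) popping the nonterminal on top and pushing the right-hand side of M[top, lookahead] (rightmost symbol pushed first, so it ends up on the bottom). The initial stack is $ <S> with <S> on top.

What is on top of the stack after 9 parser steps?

<E>

     Stack                Input        Action
  1  $ <S>                v t t v v $  expand <S> -> v <E>
  2  $ <E> v              v t t v v $  match v
  3  $ <E>                t t v v $    expand <E> -> t <N> <E>
  4  $ <E> <N> t          t t v v $    match t
  5  $ <E> <N>            t v v $      expand <N> -> <G> <G> <G> t
  6  $ <E> t <G> <G> <G>  t v v $      expand <G> -> epsilon
  7  $ <E> t <G> <G>      t v v $      expand <G> -> epsilon
  8  $ <E> t <G>          t v v $      expand <G> -> epsilon
  9  $ <E> t              t v v $      match t
Stack after step 9: $ <E> (top = <E>).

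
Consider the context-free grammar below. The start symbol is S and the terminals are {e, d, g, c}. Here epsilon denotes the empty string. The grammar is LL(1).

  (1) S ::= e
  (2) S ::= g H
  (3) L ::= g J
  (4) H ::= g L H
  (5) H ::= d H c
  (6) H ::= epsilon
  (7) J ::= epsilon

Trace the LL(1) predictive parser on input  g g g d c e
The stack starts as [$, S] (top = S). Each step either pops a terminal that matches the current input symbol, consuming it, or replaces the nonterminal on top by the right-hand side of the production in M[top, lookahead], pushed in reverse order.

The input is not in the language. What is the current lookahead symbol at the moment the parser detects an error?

e

step 1: stack=$ S  input=g g g d c e $  — expand S ::= g H
step 2: stack=$ H g  input=g g g d c e $  — match g
step 3: stack=$ H  input=g g d c e $  — expand H ::= g L H
step 4: stack=$ H L g  input=g g d c e $  — match g
step 5: stack=$ H L  input=g d c e $  — expand L ::= g J
step 6: stack=$ H J g  input=g d c e $  — match g
step 7: stack=$ H J  input=d c e $  — expand J ::= epsilon
step 8: stack=$ H  input=d c e $  — expand H ::= d H c
step 9: stack=$ c H d  input=d c e $  — match d
step 10: stack=$ c H  input=c e $  — expand H ::= epsilon
step 11: stack=$ c  input=c e $  — match c
step 12: stack=$  input=e $  — error: stack empty but input remains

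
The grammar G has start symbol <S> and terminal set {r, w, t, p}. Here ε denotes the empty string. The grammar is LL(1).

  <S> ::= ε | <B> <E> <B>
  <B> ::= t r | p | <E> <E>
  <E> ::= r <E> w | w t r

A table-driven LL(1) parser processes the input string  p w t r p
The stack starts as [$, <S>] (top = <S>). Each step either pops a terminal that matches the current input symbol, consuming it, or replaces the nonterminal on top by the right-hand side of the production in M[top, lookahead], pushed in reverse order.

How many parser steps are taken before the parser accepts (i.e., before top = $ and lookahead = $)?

step 1: stack=$ <S>  input=p w t r p $  — expand <S> ::= <B> <E> <B>
step 2: stack=$ <B> <E> <B>  input=p w t r p $  — expand <B> ::= p
step 3: stack=$ <B> <E> p  input=p w t r p $  — match p
step 4: stack=$ <B> <E>  input=w t r p $  — expand <E> ::= w t r
step 5: stack=$ <B> r t w  input=w t r p $  — match w
step 6: stack=$ <B> r t  input=t r p $  — match t
step 7: stack=$ <B> r  input=r p $  — match r
step 8: stack=$ <B>  input=p $  — expand <B> ::= p
step 9: stack=$ p  input=p $  — match p
Accept reached after 9 steps.

9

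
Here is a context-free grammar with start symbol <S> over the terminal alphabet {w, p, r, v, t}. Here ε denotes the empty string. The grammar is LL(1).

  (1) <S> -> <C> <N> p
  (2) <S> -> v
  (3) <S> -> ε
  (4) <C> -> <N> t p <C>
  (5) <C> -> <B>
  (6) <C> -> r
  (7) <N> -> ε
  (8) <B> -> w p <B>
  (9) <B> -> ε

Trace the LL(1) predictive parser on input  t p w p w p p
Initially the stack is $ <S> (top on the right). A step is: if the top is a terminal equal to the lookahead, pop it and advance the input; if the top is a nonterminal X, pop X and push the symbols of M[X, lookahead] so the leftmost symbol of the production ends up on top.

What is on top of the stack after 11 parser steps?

      Stack                Input            Action
   1  $ <S>                t p w p w p p $  expand <S> -> <C> <N> p
   2  $ p <N> <C>          t p w p w p p $  expand <C> -> <N> t p <C>
   3  $ p <N> <C> p t <N>  t p w p w p p $  expand <N> -> ε
   4  $ p <N> <C> p t      t p w p w p p $  match t
   5  $ p <N> <C> p        p w p w p p $    match p
   6  $ p <N> <C>          w p w p p $      expand <C> -> <B>
   7  $ p <N> <B>          w p w p p $      expand <B> -> w p <B>
   8  $ p <N> <B> p w      w p w p p $      match w
   9  $ p <N> <B> p        p w p p $        match p
  10  $ p <N> <B>          w p p $          expand <B> -> w p <B>
  11  $ p <N> <B> p w      w p p $          match w
Stack after step 11: $ p <N> <B> p (top = p).

p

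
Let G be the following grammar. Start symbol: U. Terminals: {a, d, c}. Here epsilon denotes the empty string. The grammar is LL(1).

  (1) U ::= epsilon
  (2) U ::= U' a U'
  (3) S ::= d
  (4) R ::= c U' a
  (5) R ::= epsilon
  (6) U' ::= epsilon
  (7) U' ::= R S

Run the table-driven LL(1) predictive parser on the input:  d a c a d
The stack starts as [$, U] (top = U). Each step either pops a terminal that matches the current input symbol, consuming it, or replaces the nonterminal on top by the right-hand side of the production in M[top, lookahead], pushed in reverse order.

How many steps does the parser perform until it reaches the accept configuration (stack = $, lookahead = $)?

13

step 1: stack=$ U  input=d a c a d $  — expand U ::= U' a U'
step 2: stack=$ U' a U'  input=d a c a d $  — expand U' ::= R S
step 3: stack=$ U' a S R  input=d a c a d $  — expand R ::= epsilon
step 4: stack=$ U' a S  input=d a c a d $  — expand S ::= d
step 5: stack=$ U' a d  input=d a c a d $  — match d
step 6: stack=$ U' a  input=a c a d $  — match a
step 7: stack=$ U'  input=c a d $  — expand U' ::= R S
step 8: stack=$ S R  input=c a d $  — expand R ::= c U' a
step 9: stack=$ S a U' c  input=c a d $  — match c
step 10: stack=$ S a U'  input=a d $  — expand U' ::= epsilon
step 11: stack=$ S a  input=a d $  — match a
step 12: stack=$ S  input=d $  — expand S ::= d
step 13: stack=$ d  input=d $  — match d
Accept reached after 13 steps.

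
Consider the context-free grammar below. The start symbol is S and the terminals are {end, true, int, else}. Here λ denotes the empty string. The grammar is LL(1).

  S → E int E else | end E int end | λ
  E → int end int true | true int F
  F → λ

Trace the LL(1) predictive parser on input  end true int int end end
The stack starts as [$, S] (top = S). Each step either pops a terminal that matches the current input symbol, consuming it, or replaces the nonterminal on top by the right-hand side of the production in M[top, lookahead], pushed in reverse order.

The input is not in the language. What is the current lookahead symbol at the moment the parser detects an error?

step 1: stack=$ S  input=end true int int end end $  — expand S → end E int end
step 2: stack=$ end int E end  input=end true int int end end $  — match end
step 3: stack=$ end int E  input=true int int end end $  — expand E → true int F
step 4: stack=$ end int F int true  input=true int int end end $  — match true
step 5: stack=$ end int F int  input=int int end end $  — match int
step 6: stack=$ end int F  input=int end end $  — expand F → λ
step 7: stack=$ end int  input=int end end $  — match int
step 8: stack=$ end  input=end end $  — match end
step 9: stack=$  input=end $  — error: stack empty but input remains

end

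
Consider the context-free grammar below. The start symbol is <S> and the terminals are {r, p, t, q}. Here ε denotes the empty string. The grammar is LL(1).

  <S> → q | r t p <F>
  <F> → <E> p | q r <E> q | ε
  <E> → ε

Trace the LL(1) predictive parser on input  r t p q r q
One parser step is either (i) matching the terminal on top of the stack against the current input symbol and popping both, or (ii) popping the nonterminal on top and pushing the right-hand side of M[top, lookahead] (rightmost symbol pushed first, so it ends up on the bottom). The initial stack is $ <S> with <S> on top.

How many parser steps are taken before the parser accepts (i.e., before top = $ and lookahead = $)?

9

     Stack        Input          Action
  1  $ <S>        r t p q r q $  expand <S> → r t p <F>
  2  $ <F> p t r  r t p q r q $  match r
  3  $ <F> p t    t p q r q $    match t
  4  $ <F> p      p q r q $      match p
  5  $ <F>        q r q $        expand <F> → q r <E> q
  6  $ q <E> r q  q r q $        match q
  7  $ q <E> r    r q $          match r
  8  $ q <E>      q $            expand <E> → ε
  9  $ q          q $            match q
Accept reached after 9 steps.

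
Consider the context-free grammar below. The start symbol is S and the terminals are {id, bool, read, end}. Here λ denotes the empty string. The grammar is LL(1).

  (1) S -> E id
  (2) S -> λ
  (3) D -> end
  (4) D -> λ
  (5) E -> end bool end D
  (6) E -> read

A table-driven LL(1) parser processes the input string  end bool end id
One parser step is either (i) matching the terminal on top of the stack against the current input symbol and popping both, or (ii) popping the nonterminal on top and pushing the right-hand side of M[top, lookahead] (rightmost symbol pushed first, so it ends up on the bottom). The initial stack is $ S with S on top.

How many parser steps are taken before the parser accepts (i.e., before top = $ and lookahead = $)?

     Stack                Input              Action
  1  $ S                  end bool end id $  expand S -> E id
  2  $ id E               end bool end id $  expand E -> end bool end D
  3  $ id D end bool end  end bool end id $  match end
  4  $ id D end bool      bool end id $      match bool
  5  $ id D end           end id $           match end
  6  $ id D               id $               expand D -> λ
  7  $ id                 id $               match id
Accept reached after 7 steps.

7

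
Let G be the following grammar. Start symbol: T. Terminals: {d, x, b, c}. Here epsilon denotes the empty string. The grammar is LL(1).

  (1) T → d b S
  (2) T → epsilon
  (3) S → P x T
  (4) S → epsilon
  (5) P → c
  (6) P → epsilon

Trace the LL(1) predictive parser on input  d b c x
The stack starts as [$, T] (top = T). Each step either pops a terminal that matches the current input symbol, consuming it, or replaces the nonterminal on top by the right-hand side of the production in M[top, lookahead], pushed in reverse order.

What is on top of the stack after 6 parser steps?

x

     Stack    Input      Action
  1  $ T      d b c x $  expand T → d b S
  2  $ S b d  d b c x $  match d
  3  $ S b    b c x $    match b
  4  $ S      c x $      expand S → P x T
  5  $ T x P  c x $      expand P → c
  6  $ T x c  c x $      match c
Stack after step 6: $ T x (top = x).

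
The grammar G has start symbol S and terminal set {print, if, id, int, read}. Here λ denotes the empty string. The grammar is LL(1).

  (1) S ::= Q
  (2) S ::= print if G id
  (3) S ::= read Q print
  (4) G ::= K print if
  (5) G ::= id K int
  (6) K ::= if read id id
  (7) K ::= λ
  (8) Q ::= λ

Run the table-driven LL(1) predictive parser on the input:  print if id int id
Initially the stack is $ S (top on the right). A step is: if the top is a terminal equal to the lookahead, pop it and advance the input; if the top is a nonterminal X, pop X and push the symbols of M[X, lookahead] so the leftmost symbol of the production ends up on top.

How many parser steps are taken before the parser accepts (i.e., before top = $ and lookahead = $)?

     Stack            Input                 Action
  1  $ S              print if id int id $  expand S ::= print if G id
  2  $ id G if print  print if id int id $  match print
  3  $ id G if        if id int id $        match if
  4  $ id G           id int id $           expand G ::= id K int
  5  $ id int K id    id int id $           match id
  6  $ id int K       int id $              expand K ::= λ
  7  $ id int         int id $              match int
  8  $ id             id $                  match id
Accept reached after 8 steps.

8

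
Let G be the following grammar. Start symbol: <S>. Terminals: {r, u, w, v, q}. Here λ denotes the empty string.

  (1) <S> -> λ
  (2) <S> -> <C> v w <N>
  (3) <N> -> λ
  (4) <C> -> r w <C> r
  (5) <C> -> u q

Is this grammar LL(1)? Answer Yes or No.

Yes

FIRST(<S>) = {λ, r, u}
FIRST(<N>) = {λ}
FIRST(<C>) = {r, u}
FOLLOW(<S>) = {$}
FOLLOW(<N>) = {$}
FOLLOW(<C>) = {r, v}
Each cell of M receives at most one production.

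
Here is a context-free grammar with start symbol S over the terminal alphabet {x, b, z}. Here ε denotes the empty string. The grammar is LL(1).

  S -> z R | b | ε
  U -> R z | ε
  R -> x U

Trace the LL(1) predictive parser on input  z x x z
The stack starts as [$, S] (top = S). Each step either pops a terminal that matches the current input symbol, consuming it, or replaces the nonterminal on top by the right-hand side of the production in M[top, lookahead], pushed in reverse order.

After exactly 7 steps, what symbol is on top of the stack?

U

step 1: stack=$ S  input=z x x z $  — expand S -> z R
step 2: stack=$ R z  input=z x x z $  — match z
step 3: stack=$ R  input=x x z $  — expand R -> x U
step 4: stack=$ U x  input=x x z $  — match x
step 5: stack=$ U  input=x z $  — expand U -> R z
step 6: stack=$ z R  input=x z $  — expand R -> x U
step 7: stack=$ z U x  input=x z $  — match x
Stack after step 7: $ z U (top = U).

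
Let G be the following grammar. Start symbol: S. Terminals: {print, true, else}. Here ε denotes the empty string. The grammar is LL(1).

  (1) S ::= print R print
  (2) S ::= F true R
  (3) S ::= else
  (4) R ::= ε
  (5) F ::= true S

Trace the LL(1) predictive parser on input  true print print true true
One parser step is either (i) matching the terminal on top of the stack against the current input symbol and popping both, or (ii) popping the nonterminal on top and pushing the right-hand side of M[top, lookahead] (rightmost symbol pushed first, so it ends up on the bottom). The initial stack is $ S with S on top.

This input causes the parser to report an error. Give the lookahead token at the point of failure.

true

step 1: stack=$ S  input=true print print true true $  — expand S ::= F true R
step 2: stack=$ R true F  input=true print print true true $  — expand F ::= true S
step 3: stack=$ R true S true  input=true print print true true $  — match true
step 4: stack=$ R true S  input=print print true true $  — expand S ::= print R print
step 5: stack=$ R true print R print  input=print print true true $  — match print
step 6: stack=$ R true print R  input=print true true $  — expand R ::= ε
step 7: stack=$ R true print  input=print true true $  — match print
step 8: stack=$ R true  input=true true $  — match true
step 9: stack=$ R  input=true $  — expand R ::= ε
step 10: stack=$  input=true $  — error: stack empty but input remains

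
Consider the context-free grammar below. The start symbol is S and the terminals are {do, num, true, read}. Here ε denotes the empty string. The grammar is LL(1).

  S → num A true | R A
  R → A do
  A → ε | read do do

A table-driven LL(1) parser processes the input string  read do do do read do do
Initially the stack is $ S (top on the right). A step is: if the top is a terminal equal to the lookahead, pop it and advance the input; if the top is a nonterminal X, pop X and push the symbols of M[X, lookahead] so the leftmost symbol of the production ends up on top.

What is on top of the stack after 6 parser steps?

do

step 1: stack=$ S  input=read do do do read do do $  — expand S → R A
step 2: stack=$ A R  input=read do do do read do do $  — expand R → A do
step 3: stack=$ A do A  input=read do do do read do do $  — expand A → read do do
step 4: stack=$ A do do do read  input=read do do do read do do $  — match read
step 5: stack=$ A do do do  input=do do do read do do $  — match do
step 6: stack=$ A do do  input=do do read do do $  — match do
Stack after step 6: $ A do (top = do).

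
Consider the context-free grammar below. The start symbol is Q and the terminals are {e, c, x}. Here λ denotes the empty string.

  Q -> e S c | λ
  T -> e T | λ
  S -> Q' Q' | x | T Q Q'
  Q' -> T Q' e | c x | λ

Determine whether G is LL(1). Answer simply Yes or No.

No

FIRST(Q) = {λ, e}
FIRST(T) = {λ, e}
FIRST(S) = {λ, c, e, x}
FIRST(Q') = {λ, c, e}
FOLLOW(Q) = {$, c, e}
FOLLOW(T) = {c, e}
FOLLOW(S) = {c}
FOLLOW(Q') = {c, e}
Cell M[Q, e] receives both Q -> e S c and Q -> λ — the grammar is not LL(1).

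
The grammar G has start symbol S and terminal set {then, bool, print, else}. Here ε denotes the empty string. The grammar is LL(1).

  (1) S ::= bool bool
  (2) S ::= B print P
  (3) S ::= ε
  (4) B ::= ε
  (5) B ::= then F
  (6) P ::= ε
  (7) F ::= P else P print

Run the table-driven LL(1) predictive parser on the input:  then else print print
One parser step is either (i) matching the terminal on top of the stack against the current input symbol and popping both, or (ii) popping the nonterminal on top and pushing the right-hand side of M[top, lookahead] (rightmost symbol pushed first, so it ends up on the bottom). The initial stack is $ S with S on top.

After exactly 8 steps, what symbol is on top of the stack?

step 1: stack=$ S  input=then else print print $  — expand S ::= B print P
step 2: stack=$ P print B  input=then else print print $  — expand B ::= then F
step 3: stack=$ P print F then  input=then else print print $  — match then
step 4: stack=$ P print F  input=else print print $  — expand F ::= P else P print
step 5: stack=$ P print print P else P  input=else print print $  — expand P ::= ε
step 6: stack=$ P print print P else  input=else print print $  — match else
step 7: stack=$ P print print P  input=print print $  — expand P ::= ε
step 8: stack=$ P print print  input=print print $  — match print
Stack after step 8: $ P print (top = print).

print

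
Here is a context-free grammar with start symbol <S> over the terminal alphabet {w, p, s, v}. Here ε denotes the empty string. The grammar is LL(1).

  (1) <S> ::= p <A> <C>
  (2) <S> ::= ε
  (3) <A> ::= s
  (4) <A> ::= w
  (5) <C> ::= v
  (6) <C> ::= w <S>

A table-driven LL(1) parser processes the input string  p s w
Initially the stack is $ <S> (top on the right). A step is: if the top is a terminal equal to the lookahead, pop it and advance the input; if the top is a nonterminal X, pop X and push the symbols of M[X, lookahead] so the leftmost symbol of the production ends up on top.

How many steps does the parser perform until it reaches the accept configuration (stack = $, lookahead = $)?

     Stack        Input    Action
  1  $ <S>        p s w $  expand <S> ::= p <A> <C>
  2  $ <C> <A> p  p s w $  match p
  3  $ <C> <A>    s w $    expand <A> ::= s
  4  $ <C> s      s w $    match s
  5  $ <C>        w $      expand <C> ::= w <S>
  6  $ <S> w      w $      match w
  7  $ <S>        $        expand <S> ::= ε
Accept reached after 7 steps.

7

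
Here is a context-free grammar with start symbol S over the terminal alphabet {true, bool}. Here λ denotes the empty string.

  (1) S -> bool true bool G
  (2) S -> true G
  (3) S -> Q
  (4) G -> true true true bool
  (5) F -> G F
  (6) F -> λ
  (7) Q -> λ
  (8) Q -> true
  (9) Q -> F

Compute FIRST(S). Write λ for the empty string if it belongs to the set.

{λ, bool, true}

FIRST(G): from G->true true true bool we get {true}. So FIRST(G) = {true}.
FIRST(F): from F->G F we get {true}; from F->λ we get {λ}. So FIRST(F) = {λ, true}.
FIRST(Q): from Q->λ we get {λ}; from Q->true we get {true}; from Q->F we get {λ, true}. So FIRST(Q) = {λ, true}.
FIRST(S): from S->bool true bool G we get {bool}; from S->true G we get {true}; from S->Q we get {λ, true}. So FIRST(S) = {λ, bool, true}.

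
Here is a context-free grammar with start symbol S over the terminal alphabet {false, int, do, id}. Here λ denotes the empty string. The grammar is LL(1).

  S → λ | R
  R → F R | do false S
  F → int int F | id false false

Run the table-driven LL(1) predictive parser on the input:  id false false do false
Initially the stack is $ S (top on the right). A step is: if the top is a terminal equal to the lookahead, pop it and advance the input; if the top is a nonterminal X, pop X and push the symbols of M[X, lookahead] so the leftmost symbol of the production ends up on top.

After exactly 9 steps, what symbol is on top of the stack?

step 1: stack=$ S  input=id false false do false $  — expand S → R
step 2: stack=$ R  input=id false false do false $  — expand R → F R
step 3: stack=$ R F  input=id false false do false $  — expand F → id false false
step 4: stack=$ R false false id  input=id false false do false $  — match id
step 5: stack=$ R false false  input=false false do false $  — match false
step 6: stack=$ R false  input=false do false $  — match false
step 7: stack=$ R  input=do false $  — expand R → do false S
step 8: stack=$ S false do  input=do false $  — match do
step 9: stack=$ S false  input=false $  — match false
Stack after step 9: $ S (top = S).

S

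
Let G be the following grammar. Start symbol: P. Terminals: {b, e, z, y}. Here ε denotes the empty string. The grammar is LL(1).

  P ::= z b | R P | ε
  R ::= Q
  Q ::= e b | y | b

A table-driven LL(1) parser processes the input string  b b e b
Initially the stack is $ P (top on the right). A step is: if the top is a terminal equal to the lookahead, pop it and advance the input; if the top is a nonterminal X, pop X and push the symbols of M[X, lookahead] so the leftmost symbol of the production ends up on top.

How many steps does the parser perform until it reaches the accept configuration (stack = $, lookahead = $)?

14

      Stack    Input      Action
   1  $ P      b b e b $  expand P ::= R P
   2  $ P R    b b e b $  expand R ::= Q
   3  $ P Q    b b e b $  expand Q ::= b
   4  $ P b    b b e b $  match b
   5  $ P      b e b $    expand P ::= R P
   6  $ P R    b e b $    expand R ::= Q
   7  $ P Q    b e b $    expand Q ::= b
   8  $ P b    b e b $    match b
   9  $ P      e b $      expand P ::= R P
  10  $ P R    e b $      expand R ::= Q
  11  $ P Q    e b $      expand Q ::= e b
  12  $ P b e  e b $      match e
  13  $ P b    b $        match b
  14  $ P      $          expand P ::= ε
Accept reached after 14 steps.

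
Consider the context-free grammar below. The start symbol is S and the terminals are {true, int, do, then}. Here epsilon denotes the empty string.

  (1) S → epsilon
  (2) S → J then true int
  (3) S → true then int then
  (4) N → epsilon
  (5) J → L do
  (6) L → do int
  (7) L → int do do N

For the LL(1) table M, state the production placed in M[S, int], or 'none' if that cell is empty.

FIRST(N) = {epsilon}
FIRST(L) = {do, int}
FIRST(J) = {do, int}  (via L do)
FIRST(S) = {epsilon, do, int, true}  (via J then true int)
FOLLOW(S) includes $ since S is the start symbol.
FOLLOW(S): S appears on no right-hand side. Thus FOLLOW(S) = {$}.
For S → epsilon: FIRST(epsilon) = {epsilon}, so it goes in M[S, t] for t ∈ {}; since epsilon ∈ FIRST, also for every t ∈ FOLLOW(S) = {$}.
For S → J then true int: FIRST(J then true int) = {do, int}, so it goes in M[S, t] for t ∈ {do, int}.
For S → true then int then: FIRST(true then int then) = {true}, so it goes in M[S, t] for t ∈ {true}.

S → J then true int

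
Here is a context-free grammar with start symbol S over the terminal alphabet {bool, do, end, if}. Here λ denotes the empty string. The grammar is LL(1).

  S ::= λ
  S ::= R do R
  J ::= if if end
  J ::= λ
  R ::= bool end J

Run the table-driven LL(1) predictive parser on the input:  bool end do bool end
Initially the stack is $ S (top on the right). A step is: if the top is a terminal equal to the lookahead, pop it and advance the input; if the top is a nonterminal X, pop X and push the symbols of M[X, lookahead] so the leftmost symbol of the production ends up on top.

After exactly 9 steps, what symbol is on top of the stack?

J

     Stack              Input                   Action
  1  $ S                bool end do bool end $  expand S ::= R do R
  2  $ R do R           bool end do bool end $  expand R ::= bool end J
  3  $ R do J end bool  bool end do bool end $  match bool
  4  $ R do J end       end do bool end $       match end
  5  $ R do J           do bool end $           expand J ::= λ
  6  $ R do             do bool end $           match do
  7  $ R                bool end $              expand R ::= bool end J
  8  $ J end bool       bool end $              match bool
  9  $ J end            end $                   match end
Stack after step 9: $ J (top = J).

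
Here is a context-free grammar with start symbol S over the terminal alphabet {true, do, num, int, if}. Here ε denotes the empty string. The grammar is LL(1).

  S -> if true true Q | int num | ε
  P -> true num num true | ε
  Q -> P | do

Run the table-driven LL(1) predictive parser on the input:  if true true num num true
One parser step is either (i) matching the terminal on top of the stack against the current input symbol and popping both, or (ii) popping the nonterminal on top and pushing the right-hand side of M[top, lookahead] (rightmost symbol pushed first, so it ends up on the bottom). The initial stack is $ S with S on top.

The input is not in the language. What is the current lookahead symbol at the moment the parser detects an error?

num

step 1: stack=$ S  input=if true true num num true $  — expand S -> if true true Q
step 2: stack=$ Q true true if  input=if true true num num true $  — match if
step 3: stack=$ Q true true  input=true true num num true $  — match true
step 4: stack=$ Q true  input=true num num true $  — match true
step 5: stack=$ Q  input=num num true $  — error: M[Q, num] is empty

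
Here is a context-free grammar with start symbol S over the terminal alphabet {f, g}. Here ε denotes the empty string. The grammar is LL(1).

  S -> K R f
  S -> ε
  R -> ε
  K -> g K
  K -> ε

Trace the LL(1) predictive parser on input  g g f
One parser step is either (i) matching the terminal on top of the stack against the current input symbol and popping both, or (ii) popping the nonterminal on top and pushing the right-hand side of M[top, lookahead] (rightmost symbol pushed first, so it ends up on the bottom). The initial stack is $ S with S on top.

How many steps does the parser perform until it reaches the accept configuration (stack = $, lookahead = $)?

8

step 1: stack=$ S  input=g g f $  — expand S -> K R f
step 2: stack=$ f R K  input=g g f $  — expand K -> g K
step 3: stack=$ f R K g  input=g g f $  — match g
step 4: stack=$ f R K  input=g f $  — expand K -> g K
step 5: stack=$ f R K g  input=g f $  — match g
step 6: stack=$ f R K  input=f $  — expand K -> ε
step 7: stack=$ f R  input=f $  — expand R -> ε
step 8: stack=$ f  input=f $  — match f
Accept reached after 8 steps.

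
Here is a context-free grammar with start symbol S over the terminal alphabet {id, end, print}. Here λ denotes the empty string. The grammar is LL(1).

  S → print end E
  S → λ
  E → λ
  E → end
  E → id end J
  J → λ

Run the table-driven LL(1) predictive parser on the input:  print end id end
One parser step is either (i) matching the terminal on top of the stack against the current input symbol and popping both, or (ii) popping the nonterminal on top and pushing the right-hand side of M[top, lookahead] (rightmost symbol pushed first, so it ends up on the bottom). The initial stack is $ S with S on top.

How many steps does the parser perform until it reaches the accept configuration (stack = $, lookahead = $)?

7

     Stack          Input               Action
  1  $ S            print end id end $  expand S → print end E
  2  $ E end print  print end id end $  match print
  3  $ E end        end id end $        match end
  4  $ E            id end $            expand E → id end J
  5  $ J end id     id end $            match id
  6  $ J end        end $               match end
  7  $ J            $                   expand J → λ
Accept reached after 7 steps.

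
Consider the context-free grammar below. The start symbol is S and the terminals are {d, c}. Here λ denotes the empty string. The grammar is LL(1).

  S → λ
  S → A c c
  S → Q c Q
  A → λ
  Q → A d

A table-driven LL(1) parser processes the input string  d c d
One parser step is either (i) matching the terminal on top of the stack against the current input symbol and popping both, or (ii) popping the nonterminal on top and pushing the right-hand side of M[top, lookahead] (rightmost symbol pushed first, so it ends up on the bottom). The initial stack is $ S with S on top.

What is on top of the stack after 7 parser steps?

d

step 1: stack=$ S  input=d c d $  — expand S → Q c Q
step 2: stack=$ Q c Q  input=d c d $  — expand Q → A d
step 3: stack=$ Q c d A  input=d c d $  — expand A → λ
step 4: stack=$ Q c d  input=d c d $  — match d
step 5: stack=$ Q c  input=c d $  — match c
step 6: stack=$ Q  input=d $  — expand Q → A d
step 7: stack=$ d A  input=d $  — expand A → λ
Stack after step 7: $ d (top = d).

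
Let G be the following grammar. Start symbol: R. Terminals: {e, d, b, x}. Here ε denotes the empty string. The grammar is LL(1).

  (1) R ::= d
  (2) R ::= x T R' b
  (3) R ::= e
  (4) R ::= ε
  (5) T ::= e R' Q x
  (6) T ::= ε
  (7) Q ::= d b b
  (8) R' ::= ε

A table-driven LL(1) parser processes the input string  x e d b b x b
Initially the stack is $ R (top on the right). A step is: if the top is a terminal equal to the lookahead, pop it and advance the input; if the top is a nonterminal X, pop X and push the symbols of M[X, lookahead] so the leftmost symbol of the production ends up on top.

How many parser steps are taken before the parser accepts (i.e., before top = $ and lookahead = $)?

12

step 1: stack=$ R  input=x e d b b x b $  — expand R ::= x T R' b
step 2: stack=$ b R' T x  input=x e d b b x b $  — match x
step 3: stack=$ b R' T  input=e d b b x b $  — expand T ::= e R' Q x
step 4: stack=$ b R' x Q R' e  input=e d b b x b $  — match e
step 5: stack=$ b R' x Q R'  input=d b b x b $  — expand R' ::= ε
step 6: stack=$ b R' x Q  input=d b b x b $  — expand Q ::= d b b
step 7: stack=$ b R' x b b d  input=d b b x b $  — match d
step 8: stack=$ b R' x b b  input=b b x b $  — match b
step 9: stack=$ b R' x b  input=b x b $  — match b
step 10: stack=$ b R' x  input=x b $  — match x
step 11: stack=$ b R'  input=b $  — expand R' ::= ε
step 12: stack=$ b  input=b $  — match b
Accept reached after 12 steps.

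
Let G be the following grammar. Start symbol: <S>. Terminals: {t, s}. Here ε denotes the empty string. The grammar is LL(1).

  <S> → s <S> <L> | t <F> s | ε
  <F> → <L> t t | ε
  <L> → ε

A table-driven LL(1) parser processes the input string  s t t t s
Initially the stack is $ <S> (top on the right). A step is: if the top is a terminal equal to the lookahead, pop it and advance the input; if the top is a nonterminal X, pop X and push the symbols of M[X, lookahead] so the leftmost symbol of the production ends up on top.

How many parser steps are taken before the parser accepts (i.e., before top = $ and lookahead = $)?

      Stack            Input        Action
   1  $ <S>            s t t t s $  expand <S> → s <S> <L>
   2  $ <L> <S> s      s t t t s $  match s
   3  $ <L> <S>        t t t s $    expand <S> → t <F> s
   4  $ <L> s <F> t    t t t s $    match t
   5  $ <L> s <F>      t t s $      expand <F> → <L> t t
   6  $ <L> s t t <L>  t t s $      expand <L> → ε
   7  $ <L> s t t      t t s $      match t
   8  $ <L> s t        t s $        match t
   9  $ <L> s          s $          match s
  10  $ <L>            $            expand <L> → ε
Accept reached after 10 steps.

10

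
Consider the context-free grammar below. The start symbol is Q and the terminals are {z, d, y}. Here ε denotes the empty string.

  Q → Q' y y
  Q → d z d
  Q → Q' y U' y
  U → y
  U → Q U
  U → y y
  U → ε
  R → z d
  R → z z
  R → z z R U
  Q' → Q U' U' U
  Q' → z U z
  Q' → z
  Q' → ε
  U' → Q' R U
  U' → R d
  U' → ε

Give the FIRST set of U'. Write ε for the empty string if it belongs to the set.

{ε, d, y, z}

FIRST(R): from R→z d we get {z}; from R→z z we get {z}; from R→z z R U we get {z}. So FIRST(R) = {z}.
FIRST(Q): from Q→Q' y y we get {d, y, z}; from Q→d z d we get {d}; from Q→Q' y U' y we get {d, y, z}. So FIRST(Q) = {d, y, z}.
FIRST(U): from U→y we get {y}; from U→Q U we get {d, y, z}; from U→y y we get {y}; from U→ε we get {ε}. So FIRST(U) = {ε, d, y, z}.
FIRST(Q'): from Q'→Q U' U' U we get {d, y, z}; from Q'→z U z we get {z}; from Q'→z we get {z}; from Q'→ε we get {ε}. So FIRST(Q') = {ε, d, y, z}.
FIRST(U'): from U'→Q' R U we get {d, y, z}; from U'→R d we get {z}; from U'→ε we get {ε}. So FIRST(U') = {ε, d, y, z}.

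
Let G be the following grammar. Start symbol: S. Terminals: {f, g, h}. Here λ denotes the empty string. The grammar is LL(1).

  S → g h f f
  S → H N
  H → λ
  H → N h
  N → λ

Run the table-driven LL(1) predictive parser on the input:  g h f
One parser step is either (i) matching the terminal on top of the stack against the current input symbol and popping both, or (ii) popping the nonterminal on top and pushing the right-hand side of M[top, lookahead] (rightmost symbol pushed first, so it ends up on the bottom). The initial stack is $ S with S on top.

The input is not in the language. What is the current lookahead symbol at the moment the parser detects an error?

     Stack      Input    Action
  1  $ S        g h f $  expand S → g h f f
  2  $ f f h g  g h f $  match g
  3  $ f f h    h f $    match h
  4  $ f f      f $      match f
  5  $ f        $        error: top is terminal f but lookahead is $

$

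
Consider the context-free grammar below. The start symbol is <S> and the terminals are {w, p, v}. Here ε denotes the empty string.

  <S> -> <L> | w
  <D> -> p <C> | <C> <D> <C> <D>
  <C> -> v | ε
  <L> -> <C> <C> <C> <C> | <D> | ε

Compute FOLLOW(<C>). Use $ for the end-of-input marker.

{$, p, v}

FIRST(<C>): from <C>->v we get {v}; from <C>->ε we get {ε}. So FIRST(<C>) = {ε, v}.
FIRST(<D>): from <D>->p <C> we get {p}; from <D>-><C> <D> <C> <D> we get {p, v}. So FIRST(<D>) = {p, v}.
FIRST(<L>): from <L>-><C> <C> <C> <C> we get {ε, v}; from <L>-><D> we get {p, v}; from <L>->ε we get {ε}. So FIRST(<L>) = {ε, p, v}.
FIRST(<S>): from <S>-><L> we get {ε, p, v}; from <S>->w we get {w}. So FIRST(<S>) = {ε, p, v, w}.
FOLLOW(<S>) includes $ since <S> is the start symbol.
FOLLOW(<S>): <S> appears on no right-hand side. Thus FOLLOW(<S>) = {$}.
FOLLOW(<L>): in <S>-><L>, the suffix after <L> is empty, so FOLLOW(<L>) ⊇ FOLLOW(<S>) = {$}. Thus FOLLOW(<L>) = {$}.
FOLLOW(<D>): in <D>-><C> <D> <C> <D> (occurrence 1), <D> is followed by <C> <D> with FIRST {p, v}; in <D>-><C> <D> <C> <D> (occurrence 2), the suffix after <D> is empty (adds nothing new); in <L>-><D>, the suffix after <D> is empty, so FOLLOW(<D>) ⊇ FOLLOW(<L>) = {$}. Thus FOLLOW(<D>) = {$, p, v}.
FOLLOW(<C>): in <D>->p <C>, the suffix after <C> is empty, so FOLLOW(<C>) ⊇ FOLLOW(<D>) = {$, p, v}; in <D>-><C> <D> <C> <D> (occurrence 1), <C> is followed by <D> <C> <D> with FIRST {p, v}; in <D>-><C> <D> <C> <D> (occurrence 2), <C> is followed by <D> with FIRST {p, v}; in <L>-><C> <C> <C> <C> (occurrence 1), <C> is followed by <C> <C> <C> with FIRST {ε, v}; in <L>-><C> <C> <C> <C> (occurrence 1), the suffix after <C> is nullable, so FOLLOW(<C>) ⊇ FOLLOW(<L>) = {$}; in <L>-><C> <C> <C> <C> (occurrence 2), <C> is followed by <C> <C> with FIRST {ε, v}; in <L>-><C> <C> <C> <C> (occurrence 2), the suffix after <C> is nullable, so FOLLOW(<C>) ⊇ FOLLOW(<L>) = {$}; in <L>-><C> <C> <C> <C> (occurrence 3), <C> is followed by <C> with FIRST {ε, v}; in <L>-><C> <C> <C> <C> (occurrence 3), the suffix after <C> is nullable, so FOLLOW(<C>) ⊇ FOLLOW(<L>) = {$}; in <L>-><C> <C> <C> <C> (occurrence 4), the suffix after <C> is empty, so FOLLOW(<C>) ⊇ FOLLOW(<L>) = {$}. Thus FOLLOW(<C>) = {$, p, v}.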